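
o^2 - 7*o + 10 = (o - 5)*(o - 2)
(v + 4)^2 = v^2 + 8*v + 16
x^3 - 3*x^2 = x^2*(x - 3)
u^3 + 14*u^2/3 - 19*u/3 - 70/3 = (u - 7/3)*(u + 2)*(u + 5)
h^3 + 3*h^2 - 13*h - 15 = (h - 3)*(h + 1)*(h + 5)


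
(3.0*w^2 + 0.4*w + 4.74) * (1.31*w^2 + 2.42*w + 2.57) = 3.93*w^4 + 7.784*w^3 + 14.8874*w^2 + 12.4988*w + 12.1818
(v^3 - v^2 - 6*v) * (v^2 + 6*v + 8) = v^5 + 5*v^4 - 4*v^3 - 44*v^2 - 48*v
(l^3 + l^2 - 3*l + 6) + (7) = l^3 + l^2 - 3*l + 13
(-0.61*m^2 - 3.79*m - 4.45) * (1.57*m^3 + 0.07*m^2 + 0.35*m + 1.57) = -0.9577*m^5 - 5.993*m^4 - 7.4653*m^3 - 2.5957*m^2 - 7.5078*m - 6.9865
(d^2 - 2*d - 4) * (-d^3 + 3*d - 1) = -d^5 + 2*d^4 + 7*d^3 - 7*d^2 - 10*d + 4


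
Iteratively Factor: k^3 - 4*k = (k)*(k^2 - 4) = k*(k - 2)*(k + 2)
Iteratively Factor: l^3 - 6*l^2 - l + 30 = (l + 2)*(l^2 - 8*l + 15) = (l - 3)*(l + 2)*(l - 5)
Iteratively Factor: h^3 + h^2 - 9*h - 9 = (h + 1)*(h^2 - 9) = (h - 3)*(h + 1)*(h + 3)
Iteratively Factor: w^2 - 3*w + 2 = (w - 2)*(w - 1)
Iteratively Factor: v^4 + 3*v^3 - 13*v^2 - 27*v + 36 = (v - 1)*(v^3 + 4*v^2 - 9*v - 36) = (v - 3)*(v - 1)*(v^2 + 7*v + 12) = (v - 3)*(v - 1)*(v + 3)*(v + 4)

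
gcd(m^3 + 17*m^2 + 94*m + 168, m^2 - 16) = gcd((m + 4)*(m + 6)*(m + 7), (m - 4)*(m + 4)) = m + 4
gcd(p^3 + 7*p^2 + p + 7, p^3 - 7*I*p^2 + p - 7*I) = p^2 + 1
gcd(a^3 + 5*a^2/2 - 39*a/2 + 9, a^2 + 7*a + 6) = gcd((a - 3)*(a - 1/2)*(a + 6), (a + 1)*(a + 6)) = a + 6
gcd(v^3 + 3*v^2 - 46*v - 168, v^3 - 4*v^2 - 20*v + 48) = v + 4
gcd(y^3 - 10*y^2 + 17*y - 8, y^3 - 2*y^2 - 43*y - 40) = y - 8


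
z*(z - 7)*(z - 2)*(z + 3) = z^4 - 6*z^3 - 13*z^2 + 42*z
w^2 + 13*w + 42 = (w + 6)*(w + 7)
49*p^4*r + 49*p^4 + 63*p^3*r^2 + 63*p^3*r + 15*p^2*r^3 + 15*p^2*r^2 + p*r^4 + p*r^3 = (p + r)*(7*p + r)^2*(p*r + p)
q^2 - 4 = (q - 2)*(q + 2)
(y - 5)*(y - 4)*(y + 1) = y^3 - 8*y^2 + 11*y + 20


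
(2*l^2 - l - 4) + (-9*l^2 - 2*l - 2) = -7*l^2 - 3*l - 6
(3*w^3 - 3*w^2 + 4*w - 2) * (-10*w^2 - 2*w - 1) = -30*w^5 + 24*w^4 - 37*w^3 + 15*w^2 + 2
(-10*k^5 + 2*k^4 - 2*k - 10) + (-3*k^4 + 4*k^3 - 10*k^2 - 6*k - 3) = -10*k^5 - k^4 + 4*k^3 - 10*k^2 - 8*k - 13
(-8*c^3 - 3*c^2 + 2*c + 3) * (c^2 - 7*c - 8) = -8*c^5 + 53*c^4 + 87*c^3 + 13*c^2 - 37*c - 24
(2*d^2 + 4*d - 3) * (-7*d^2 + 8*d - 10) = -14*d^4 - 12*d^3 + 33*d^2 - 64*d + 30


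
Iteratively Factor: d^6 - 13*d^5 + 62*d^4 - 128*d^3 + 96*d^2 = (d)*(d^5 - 13*d^4 + 62*d^3 - 128*d^2 + 96*d) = d*(d - 4)*(d^4 - 9*d^3 + 26*d^2 - 24*d) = d*(d - 4)*(d - 2)*(d^3 - 7*d^2 + 12*d) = d*(d - 4)^2*(d - 2)*(d^2 - 3*d) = d^2*(d - 4)^2*(d - 2)*(d - 3)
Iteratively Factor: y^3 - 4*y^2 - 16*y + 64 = (y + 4)*(y^2 - 8*y + 16) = (y - 4)*(y + 4)*(y - 4)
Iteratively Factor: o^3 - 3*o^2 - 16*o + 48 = (o - 4)*(o^2 + o - 12) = (o - 4)*(o + 4)*(o - 3)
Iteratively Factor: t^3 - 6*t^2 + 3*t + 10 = (t - 5)*(t^2 - t - 2) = (t - 5)*(t - 2)*(t + 1)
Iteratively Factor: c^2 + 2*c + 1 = (c + 1)*(c + 1)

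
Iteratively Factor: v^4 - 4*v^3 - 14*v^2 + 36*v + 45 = (v + 1)*(v^3 - 5*v^2 - 9*v + 45) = (v + 1)*(v + 3)*(v^2 - 8*v + 15) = (v - 3)*(v + 1)*(v + 3)*(v - 5)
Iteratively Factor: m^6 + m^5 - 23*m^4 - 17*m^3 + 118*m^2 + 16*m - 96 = (m + 4)*(m^5 - 3*m^4 - 11*m^3 + 27*m^2 + 10*m - 24) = (m + 1)*(m + 4)*(m^4 - 4*m^3 - 7*m^2 + 34*m - 24) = (m + 1)*(m + 3)*(m + 4)*(m^3 - 7*m^2 + 14*m - 8) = (m - 1)*(m + 1)*(m + 3)*(m + 4)*(m^2 - 6*m + 8) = (m - 4)*(m - 1)*(m + 1)*(m + 3)*(m + 4)*(m - 2)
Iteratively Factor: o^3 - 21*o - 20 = (o + 4)*(o^2 - 4*o - 5) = (o + 1)*(o + 4)*(o - 5)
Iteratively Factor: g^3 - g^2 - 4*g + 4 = (g - 2)*(g^2 + g - 2) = (g - 2)*(g + 2)*(g - 1)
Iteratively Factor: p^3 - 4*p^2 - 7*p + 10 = (p + 2)*(p^2 - 6*p + 5) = (p - 1)*(p + 2)*(p - 5)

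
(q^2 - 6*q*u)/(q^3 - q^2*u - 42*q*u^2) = (-q + 6*u)/(-q^2 + q*u + 42*u^2)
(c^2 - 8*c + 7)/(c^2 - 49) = (c - 1)/(c + 7)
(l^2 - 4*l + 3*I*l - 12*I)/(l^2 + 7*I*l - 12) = (l - 4)/(l + 4*I)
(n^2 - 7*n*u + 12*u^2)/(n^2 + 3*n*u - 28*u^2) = (n - 3*u)/(n + 7*u)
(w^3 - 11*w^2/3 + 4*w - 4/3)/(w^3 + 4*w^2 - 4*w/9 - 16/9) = 3*(w^2 - 3*w + 2)/(3*w^2 + 14*w + 8)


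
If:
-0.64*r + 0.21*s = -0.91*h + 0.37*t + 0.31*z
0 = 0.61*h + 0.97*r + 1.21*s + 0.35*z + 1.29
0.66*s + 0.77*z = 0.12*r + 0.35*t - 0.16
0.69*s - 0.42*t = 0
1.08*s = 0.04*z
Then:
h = -0.66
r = -0.78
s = -0.01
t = -0.02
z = -0.33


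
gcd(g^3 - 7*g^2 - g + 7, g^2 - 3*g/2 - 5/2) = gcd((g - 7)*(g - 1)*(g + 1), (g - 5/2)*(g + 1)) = g + 1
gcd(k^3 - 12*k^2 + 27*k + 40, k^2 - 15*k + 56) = k - 8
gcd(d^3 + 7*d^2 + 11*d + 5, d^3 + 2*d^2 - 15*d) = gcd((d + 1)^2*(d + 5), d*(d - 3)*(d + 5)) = d + 5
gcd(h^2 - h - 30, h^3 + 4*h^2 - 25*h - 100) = h + 5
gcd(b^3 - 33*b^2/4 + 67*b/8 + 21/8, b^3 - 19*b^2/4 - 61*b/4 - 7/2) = b^2 - 27*b/4 - 7/4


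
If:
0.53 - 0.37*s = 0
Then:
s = 1.43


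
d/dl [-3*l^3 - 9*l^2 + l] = -9*l^2 - 18*l + 1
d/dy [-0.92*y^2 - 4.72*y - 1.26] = -1.84*y - 4.72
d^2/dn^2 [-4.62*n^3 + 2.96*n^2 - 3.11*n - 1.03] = 5.92 - 27.72*n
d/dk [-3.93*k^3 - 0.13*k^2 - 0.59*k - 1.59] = -11.79*k^2 - 0.26*k - 0.59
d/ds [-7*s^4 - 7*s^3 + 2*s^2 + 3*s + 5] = -28*s^3 - 21*s^2 + 4*s + 3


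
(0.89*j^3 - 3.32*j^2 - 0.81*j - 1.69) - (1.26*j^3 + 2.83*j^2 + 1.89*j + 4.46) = -0.37*j^3 - 6.15*j^2 - 2.7*j - 6.15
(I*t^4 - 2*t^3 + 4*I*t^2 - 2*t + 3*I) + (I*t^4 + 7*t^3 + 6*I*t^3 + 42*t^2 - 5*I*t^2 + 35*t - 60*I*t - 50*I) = 2*I*t^4 + 5*t^3 + 6*I*t^3 + 42*t^2 - I*t^2 + 33*t - 60*I*t - 47*I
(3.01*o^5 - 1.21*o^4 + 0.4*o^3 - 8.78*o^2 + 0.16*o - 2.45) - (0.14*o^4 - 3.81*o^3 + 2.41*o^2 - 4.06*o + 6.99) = 3.01*o^5 - 1.35*o^4 + 4.21*o^3 - 11.19*o^2 + 4.22*o - 9.44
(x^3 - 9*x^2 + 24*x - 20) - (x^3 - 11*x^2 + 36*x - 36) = 2*x^2 - 12*x + 16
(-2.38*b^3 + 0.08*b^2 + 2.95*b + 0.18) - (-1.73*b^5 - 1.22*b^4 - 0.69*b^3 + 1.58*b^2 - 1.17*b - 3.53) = 1.73*b^5 + 1.22*b^4 - 1.69*b^3 - 1.5*b^2 + 4.12*b + 3.71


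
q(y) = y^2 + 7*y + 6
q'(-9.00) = -11.00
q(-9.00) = 24.00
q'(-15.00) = -23.00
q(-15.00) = 126.00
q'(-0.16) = 6.68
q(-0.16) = 4.91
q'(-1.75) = 3.50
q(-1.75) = -3.19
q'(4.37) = 15.74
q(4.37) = 55.69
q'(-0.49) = 6.02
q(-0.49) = 2.81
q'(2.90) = 12.80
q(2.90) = 34.71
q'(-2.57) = 1.86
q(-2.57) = -5.39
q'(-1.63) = 3.74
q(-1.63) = -2.75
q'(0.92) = 8.84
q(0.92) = 13.29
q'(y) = 2*y + 7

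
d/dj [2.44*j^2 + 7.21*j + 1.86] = 4.88*j + 7.21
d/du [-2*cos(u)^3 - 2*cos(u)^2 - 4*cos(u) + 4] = 2*(3*cos(u)^2 + 2*cos(u) + 2)*sin(u)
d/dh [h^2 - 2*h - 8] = 2*h - 2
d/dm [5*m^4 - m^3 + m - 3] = 20*m^3 - 3*m^2 + 1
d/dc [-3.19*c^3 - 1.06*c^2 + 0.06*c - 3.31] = -9.57*c^2 - 2.12*c + 0.06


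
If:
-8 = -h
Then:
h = 8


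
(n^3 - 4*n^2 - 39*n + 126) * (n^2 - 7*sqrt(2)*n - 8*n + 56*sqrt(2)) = n^5 - 12*n^4 - 7*sqrt(2)*n^4 - 7*n^3 + 84*sqrt(2)*n^3 + 49*sqrt(2)*n^2 + 438*n^2 - 3066*sqrt(2)*n - 1008*n + 7056*sqrt(2)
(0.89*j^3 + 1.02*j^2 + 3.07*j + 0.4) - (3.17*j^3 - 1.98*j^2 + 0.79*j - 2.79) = -2.28*j^3 + 3.0*j^2 + 2.28*j + 3.19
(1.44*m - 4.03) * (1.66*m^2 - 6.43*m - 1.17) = 2.3904*m^3 - 15.949*m^2 + 24.2281*m + 4.7151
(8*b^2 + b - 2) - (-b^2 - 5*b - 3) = 9*b^2 + 6*b + 1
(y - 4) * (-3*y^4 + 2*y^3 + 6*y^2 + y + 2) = -3*y^5 + 14*y^4 - 2*y^3 - 23*y^2 - 2*y - 8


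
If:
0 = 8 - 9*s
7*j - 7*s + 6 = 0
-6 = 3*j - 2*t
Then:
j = 2/63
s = 8/9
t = 64/21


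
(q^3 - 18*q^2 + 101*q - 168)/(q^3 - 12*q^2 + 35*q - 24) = (q - 7)/(q - 1)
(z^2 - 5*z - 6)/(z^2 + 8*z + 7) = (z - 6)/(z + 7)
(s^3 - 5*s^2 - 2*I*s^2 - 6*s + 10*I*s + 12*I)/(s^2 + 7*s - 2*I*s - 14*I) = (s^2 - 5*s - 6)/(s + 7)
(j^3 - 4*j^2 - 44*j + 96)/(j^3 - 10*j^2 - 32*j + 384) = (j - 2)/(j - 8)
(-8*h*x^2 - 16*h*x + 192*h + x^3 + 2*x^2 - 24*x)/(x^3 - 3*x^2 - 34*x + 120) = (-8*h + x)/(x - 5)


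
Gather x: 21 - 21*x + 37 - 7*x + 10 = 68 - 28*x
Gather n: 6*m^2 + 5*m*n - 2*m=6*m^2 + 5*m*n - 2*m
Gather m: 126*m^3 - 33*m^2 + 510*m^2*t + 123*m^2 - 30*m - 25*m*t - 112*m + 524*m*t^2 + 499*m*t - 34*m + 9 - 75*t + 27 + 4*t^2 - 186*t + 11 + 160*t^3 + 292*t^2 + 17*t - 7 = 126*m^3 + m^2*(510*t + 90) + m*(524*t^2 + 474*t - 176) + 160*t^3 + 296*t^2 - 244*t + 40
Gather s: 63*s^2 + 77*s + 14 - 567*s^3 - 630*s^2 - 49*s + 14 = -567*s^3 - 567*s^2 + 28*s + 28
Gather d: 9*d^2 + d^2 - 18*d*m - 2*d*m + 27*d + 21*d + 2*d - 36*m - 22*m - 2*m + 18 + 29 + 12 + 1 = 10*d^2 + d*(50 - 20*m) - 60*m + 60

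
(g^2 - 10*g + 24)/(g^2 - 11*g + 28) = (g - 6)/(g - 7)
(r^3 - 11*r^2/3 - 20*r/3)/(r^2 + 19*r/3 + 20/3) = r*(r - 5)/(r + 5)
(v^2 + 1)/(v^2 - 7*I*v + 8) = (v - I)/(v - 8*I)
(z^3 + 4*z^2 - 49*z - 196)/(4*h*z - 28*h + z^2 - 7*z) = (z^2 + 11*z + 28)/(4*h + z)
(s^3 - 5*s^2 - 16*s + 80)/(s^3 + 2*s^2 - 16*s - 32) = (s - 5)/(s + 2)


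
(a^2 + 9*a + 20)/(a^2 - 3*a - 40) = (a + 4)/(a - 8)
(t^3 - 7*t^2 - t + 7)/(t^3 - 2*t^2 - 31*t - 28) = (t - 1)/(t + 4)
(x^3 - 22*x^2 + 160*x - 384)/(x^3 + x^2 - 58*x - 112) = (x^2 - 14*x + 48)/(x^2 + 9*x + 14)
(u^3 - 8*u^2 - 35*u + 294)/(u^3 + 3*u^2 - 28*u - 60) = (u^2 - 14*u + 49)/(u^2 - 3*u - 10)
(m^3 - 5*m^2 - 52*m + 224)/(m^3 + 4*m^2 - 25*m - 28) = (m - 8)/(m + 1)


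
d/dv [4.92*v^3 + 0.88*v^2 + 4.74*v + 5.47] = 14.76*v^2 + 1.76*v + 4.74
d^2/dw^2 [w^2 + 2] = 2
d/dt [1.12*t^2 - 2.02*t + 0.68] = 2.24*t - 2.02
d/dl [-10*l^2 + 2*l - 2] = 2 - 20*l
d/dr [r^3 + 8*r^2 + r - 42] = 3*r^2 + 16*r + 1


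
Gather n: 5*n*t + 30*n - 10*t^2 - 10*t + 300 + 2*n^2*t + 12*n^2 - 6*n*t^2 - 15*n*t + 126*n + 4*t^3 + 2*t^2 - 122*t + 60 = n^2*(2*t + 12) + n*(-6*t^2 - 10*t + 156) + 4*t^3 - 8*t^2 - 132*t + 360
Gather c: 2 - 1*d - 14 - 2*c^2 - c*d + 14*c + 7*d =-2*c^2 + c*(14 - d) + 6*d - 12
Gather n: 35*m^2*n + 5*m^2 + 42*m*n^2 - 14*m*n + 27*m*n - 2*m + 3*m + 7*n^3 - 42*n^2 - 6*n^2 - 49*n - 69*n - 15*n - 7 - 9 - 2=5*m^2 + m + 7*n^3 + n^2*(42*m - 48) + n*(35*m^2 + 13*m - 133) - 18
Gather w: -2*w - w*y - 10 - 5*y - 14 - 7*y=w*(-y - 2) - 12*y - 24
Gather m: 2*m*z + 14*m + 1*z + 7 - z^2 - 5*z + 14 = m*(2*z + 14) - z^2 - 4*z + 21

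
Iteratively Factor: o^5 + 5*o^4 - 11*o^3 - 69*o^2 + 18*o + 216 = (o + 3)*(o^4 + 2*o^3 - 17*o^2 - 18*o + 72) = (o - 2)*(o + 3)*(o^3 + 4*o^2 - 9*o - 36) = (o - 2)*(o + 3)*(o + 4)*(o^2 - 9) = (o - 2)*(o + 3)^2*(o + 4)*(o - 3)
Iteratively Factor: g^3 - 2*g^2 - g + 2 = (g - 1)*(g^2 - g - 2) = (g - 1)*(g + 1)*(g - 2)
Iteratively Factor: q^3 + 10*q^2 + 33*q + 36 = (q + 4)*(q^2 + 6*q + 9) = (q + 3)*(q + 4)*(q + 3)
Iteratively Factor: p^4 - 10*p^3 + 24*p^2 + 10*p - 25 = (p - 5)*(p^3 - 5*p^2 - p + 5) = (p - 5)*(p + 1)*(p^2 - 6*p + 5) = (p - 5)^2*(p + 1)*(p - 1)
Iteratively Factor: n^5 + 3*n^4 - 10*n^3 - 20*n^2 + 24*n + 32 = (n + 4)*(n^4 - n^3 - 6*n^2 + 4*n + 8) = (n + 1)*(n + 4)*(n^3 - 2*n^2 - 4*n + 8) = (n - 2)*(n + 1)*(n + 4)*(n^2 - 4) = (n - 2)^2*(n + 1)*(n + 4)*(n + 2)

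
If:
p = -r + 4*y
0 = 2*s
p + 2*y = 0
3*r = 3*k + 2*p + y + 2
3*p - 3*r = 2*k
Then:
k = -8/19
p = -4/57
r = 4/19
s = 0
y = 2/57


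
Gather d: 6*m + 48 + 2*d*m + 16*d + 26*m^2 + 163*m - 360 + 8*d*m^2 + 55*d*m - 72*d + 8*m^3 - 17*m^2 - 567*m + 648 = d*(8*m^2 + 57*m - 56) + 8*m^3 + 9*m^2 - 398*m + 336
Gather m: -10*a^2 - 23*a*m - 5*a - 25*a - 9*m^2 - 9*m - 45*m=-10*a^2 - 30*a - 9*m^2 + m*(-23*a - 54)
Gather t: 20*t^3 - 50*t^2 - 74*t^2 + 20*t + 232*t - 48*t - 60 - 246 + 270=20*t^3 - 124*t^2 + 204*t - 36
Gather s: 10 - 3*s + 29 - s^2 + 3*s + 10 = 49 - s^2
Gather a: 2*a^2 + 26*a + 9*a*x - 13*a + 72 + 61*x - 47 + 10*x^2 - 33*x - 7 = 2*a^2 + a*(9*x + 13) + 10*x^2 + 28*x + 18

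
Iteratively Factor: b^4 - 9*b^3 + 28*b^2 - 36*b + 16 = (b - 2)*(b^3 - 7*b^2 + 14*b - 8) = (b - 2)*(b - 1)*(b^2 - 6*b + 8) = (b - 4)*(b - 2)*(b - 1)*(b - 2)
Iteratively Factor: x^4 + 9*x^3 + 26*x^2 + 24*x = (x + 2)*(x^3 + 7*x^2 + 12*x) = x*(x + 2)*(x^2 + 7*x + 12) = x*(x + 2)*(x + 3)*(x + 4)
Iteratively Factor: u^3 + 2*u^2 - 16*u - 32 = (u - 4)*(u^2 + 6*u + 8) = (u - 4)*(u + 4)*(u + 2)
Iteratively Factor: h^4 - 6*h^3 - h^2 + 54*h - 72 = (h - 3)*(h^3 - 3*h^2 - 10*h + 24) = (h - 3)*(h - 2)*(h^2 - h - 12) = (h - 3)*(h - 2)*(h + 3)*(h - 4)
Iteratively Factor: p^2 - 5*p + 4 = (p - 4)*(p - 1)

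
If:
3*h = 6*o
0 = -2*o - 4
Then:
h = -4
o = -2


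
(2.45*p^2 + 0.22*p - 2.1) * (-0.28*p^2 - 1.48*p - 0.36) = -0.686*p^4 - 3.6876*p^3 - 0.6196*p^2 + 3.0288*p + 0.756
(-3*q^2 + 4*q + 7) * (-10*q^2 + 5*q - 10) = 30*q^4 - 55*q^3 - 20*q^2 - 5*q - 70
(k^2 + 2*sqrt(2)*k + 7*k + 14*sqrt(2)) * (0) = 0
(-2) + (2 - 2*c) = -2*c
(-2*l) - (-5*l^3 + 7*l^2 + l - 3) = 5*l^3 - 7*l^2 - 3*l + 3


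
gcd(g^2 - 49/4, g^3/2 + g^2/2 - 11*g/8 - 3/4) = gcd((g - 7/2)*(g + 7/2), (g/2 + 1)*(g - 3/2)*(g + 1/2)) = 1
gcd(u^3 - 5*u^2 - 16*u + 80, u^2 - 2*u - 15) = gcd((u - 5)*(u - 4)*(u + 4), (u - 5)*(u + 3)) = u - 5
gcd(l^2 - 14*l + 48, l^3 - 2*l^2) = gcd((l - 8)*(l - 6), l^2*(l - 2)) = 1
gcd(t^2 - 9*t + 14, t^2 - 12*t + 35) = t - 7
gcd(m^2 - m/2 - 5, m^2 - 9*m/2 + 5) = m - 5/2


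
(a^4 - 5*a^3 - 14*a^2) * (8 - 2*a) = -2*a^5 + 18*a^4 - 12*a^3 - 112*a^2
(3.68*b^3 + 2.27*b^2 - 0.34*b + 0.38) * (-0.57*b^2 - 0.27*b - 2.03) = -2.0976*b^5 - 2.2875*b^4 - 7.8895*b^3 - 4.7329*b^2 + 0.5876*b - 0.7714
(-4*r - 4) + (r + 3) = -3*r - 1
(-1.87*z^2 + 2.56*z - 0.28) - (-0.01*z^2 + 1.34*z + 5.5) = -1.86*z^2 + 1.22*z - 5.78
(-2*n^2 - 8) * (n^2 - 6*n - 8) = -2*n^4 + 12*n^3 + 8*n^2 + 48*n + 64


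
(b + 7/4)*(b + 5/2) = b^2 + 17*b/4 + 35/8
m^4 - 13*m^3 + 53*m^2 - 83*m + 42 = (m - 7)*(m - 3)*(m - 2)*(m - 1)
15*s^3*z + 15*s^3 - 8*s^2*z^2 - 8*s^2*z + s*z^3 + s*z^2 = (-5*s + z)*(-3*s + z)*(s*z + s)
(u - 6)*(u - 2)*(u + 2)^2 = u^4 - 4*u^3 - 16*u^2 + 16*u + 48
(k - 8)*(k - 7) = k^2 - 15*k + 56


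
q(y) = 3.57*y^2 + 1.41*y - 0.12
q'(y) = 7.14*y + 1.41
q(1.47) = 9.67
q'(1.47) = 11.91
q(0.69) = 2.55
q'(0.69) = 6.34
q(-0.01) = -0.13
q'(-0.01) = 1.34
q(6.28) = 149.53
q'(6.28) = 46.25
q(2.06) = 17.93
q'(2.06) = 16.12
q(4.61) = 82.25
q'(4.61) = 34.33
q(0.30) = 0.62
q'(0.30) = 3.55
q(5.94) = 134.22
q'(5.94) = 43.82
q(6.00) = 136.86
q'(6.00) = 44.25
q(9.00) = 301.74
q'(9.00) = 65.67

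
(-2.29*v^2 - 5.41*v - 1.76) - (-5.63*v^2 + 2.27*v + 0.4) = 3.34*v^2 - 7.68*v - 2.16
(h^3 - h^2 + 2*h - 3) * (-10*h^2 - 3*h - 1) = -10*h^5 + 7*h^4 - 18*h^3 + 25*h^2 + 7*h + 3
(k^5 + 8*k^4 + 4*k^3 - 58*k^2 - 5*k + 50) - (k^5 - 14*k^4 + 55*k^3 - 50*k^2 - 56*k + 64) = 22*k^4 - 51*k^3 - 8*k^2 + 51*k - 14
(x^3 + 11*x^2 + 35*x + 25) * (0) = 0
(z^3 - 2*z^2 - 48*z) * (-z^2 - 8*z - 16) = -z^5 - 6*z^4 + 48*z^3 + 416*z^2 + 768*z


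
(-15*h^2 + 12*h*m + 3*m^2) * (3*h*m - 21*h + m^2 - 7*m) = -45*h^3*m + 315*h^3 + 21*h^2*m^2 - 147*h^2*m + 21*h*m^3 - 147*h*m^2 + 3*m^4 - 21*m^3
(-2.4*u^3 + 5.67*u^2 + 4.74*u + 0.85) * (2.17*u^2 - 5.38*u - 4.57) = -5.208*u^5 + 25.2159*u^4 - 9.2508*u^3 - 49.5686*u^2 - 26.2348*u - 3.8845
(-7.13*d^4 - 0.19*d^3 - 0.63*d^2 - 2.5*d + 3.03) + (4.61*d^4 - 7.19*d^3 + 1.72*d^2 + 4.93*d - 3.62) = -2.52*d^4 - 7.38*d^3 + 1.09*d^2 + 2.43*d - 0.59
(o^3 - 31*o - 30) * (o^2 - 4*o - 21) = o^5 - 4*o^4 - 52*o^3 + 94*o^2 + 771*o + 630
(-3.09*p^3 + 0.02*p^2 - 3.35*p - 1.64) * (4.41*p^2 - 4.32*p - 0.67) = -13.6269*p^5 + 13.437*p^4 - 12.7896*p^3 + 7.2262*p^2 + 9.3293*p + 1.0988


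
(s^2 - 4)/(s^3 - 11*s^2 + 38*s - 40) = (s + 2)/(s^2 - 9*s + 20)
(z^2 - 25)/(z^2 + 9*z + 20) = (z - 5)/(z + 4)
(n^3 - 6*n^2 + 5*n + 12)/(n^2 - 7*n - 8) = (n^2 - 7*n + 12)/(n - 8)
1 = 1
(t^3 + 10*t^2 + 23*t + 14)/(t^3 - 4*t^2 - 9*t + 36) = (t^3 + 10*t^2 + 23*t + 14)/(t^3 - 4*t^2 - 9*t + 36)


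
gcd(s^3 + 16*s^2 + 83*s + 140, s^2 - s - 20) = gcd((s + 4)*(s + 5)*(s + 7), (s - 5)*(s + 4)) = s + 4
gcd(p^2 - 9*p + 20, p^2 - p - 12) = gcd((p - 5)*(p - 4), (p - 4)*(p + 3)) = p - 4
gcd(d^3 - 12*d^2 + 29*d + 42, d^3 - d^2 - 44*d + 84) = d - 6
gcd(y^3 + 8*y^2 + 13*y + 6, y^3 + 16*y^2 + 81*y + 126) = y + 6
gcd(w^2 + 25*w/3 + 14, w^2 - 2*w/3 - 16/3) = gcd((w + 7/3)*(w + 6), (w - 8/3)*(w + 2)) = 1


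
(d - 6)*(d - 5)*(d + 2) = d^3 - 9*d^2 + 8*d + 60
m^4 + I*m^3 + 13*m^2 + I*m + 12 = (m - 3*I)*(m + 4*I)*(-I*m + 1)*(I*m + 1)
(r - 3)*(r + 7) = r^2 + 4*r - 21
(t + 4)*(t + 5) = t^2 + 9*t + 20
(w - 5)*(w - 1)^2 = w^3 - 7*w^2 + 11*w - 5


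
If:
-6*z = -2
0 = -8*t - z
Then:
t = -1/24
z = 1/3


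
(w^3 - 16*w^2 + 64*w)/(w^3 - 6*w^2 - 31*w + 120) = w*(w - 8)/(w^2 + 2*w - 15)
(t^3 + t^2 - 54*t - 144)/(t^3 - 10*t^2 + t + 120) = (t + 6)/(t - 5)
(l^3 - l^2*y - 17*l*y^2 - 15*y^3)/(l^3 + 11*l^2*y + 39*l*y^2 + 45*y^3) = (l^2 - 4*l*y - 5*y^2)/(l^2 + 8*l*y + 15*y^2)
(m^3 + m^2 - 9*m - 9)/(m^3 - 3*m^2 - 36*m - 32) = (m^2 - 9)/(m^2 - 4*m - 32)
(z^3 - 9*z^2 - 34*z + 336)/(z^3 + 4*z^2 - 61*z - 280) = (z^2 - z - 42)/(z^2 + 12*z + 35)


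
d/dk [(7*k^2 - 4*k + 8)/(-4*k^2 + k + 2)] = (-9*k^2 + 92*k - 16)/(16*k^4 - 8*k^3 - 15*k^2 + 4*k + 4)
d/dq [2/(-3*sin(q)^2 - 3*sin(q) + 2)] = 6*(2*sin(q) + 1)*cos(q)/(3*sin(q)^2 + 3*sin(q) - 2)^2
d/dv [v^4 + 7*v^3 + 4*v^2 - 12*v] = 4*v^3 + 21*v^2 + 8*v - 12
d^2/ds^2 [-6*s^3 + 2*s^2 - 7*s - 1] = 4 - 36*s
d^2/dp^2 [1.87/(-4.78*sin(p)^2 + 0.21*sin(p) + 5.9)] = (-170.906032*sin(p)^4 + 5.631318*sin(p)^3 + 45.325621*sin(p)^2 - 8.945706*sin(p) + 105.640414)/(-4.78*sin(p)^2 + 0.21*sin(p) + 5.9)^3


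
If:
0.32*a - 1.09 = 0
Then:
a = 3.41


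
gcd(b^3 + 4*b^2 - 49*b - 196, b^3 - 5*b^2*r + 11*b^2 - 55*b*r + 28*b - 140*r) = b^2 + 11*b + 28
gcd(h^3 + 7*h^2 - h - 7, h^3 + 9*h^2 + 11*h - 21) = h^2 + 6*h - 7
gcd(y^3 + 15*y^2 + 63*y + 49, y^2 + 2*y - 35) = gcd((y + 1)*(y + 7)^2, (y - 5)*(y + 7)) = y + 7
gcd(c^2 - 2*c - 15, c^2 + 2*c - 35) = c - 5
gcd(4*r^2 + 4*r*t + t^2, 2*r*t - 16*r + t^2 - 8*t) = 2*r + t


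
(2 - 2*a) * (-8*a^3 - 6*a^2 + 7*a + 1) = 16*a^4 - 4*a^3 - 26*a^2 + 12*a + 2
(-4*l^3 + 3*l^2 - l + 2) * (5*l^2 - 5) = -20*l^5 + 15*l^4 + 15*l^3 - 5*l^2 + 5*l - 10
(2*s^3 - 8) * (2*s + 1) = 4*s^4 + 2*s^3 - 16*s - 8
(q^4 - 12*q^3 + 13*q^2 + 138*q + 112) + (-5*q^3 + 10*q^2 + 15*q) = q^4 - 17*q^3 + 23*q^2 + 153*q + 112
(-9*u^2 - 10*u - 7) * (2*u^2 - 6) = -18*u^4 - 20*u^3 + 40*u^2 + 60*u + 42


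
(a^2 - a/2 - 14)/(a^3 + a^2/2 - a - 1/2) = (2*a^2 - a - 28)/(2*a^3 + a^2 - 2*a - 1)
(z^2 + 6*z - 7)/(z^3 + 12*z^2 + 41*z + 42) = (z - 1)/(z^2 + 5*z + 6)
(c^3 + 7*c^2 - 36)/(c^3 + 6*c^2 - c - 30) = (c + 6)/(c + 5)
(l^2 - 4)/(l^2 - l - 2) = (l + 2)/(l + 1)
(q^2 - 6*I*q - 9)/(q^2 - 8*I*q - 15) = (q - 3*I)/(q - 5*I)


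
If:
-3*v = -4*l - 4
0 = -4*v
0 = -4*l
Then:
No Solution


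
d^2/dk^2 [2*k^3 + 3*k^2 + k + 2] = 12*k + 6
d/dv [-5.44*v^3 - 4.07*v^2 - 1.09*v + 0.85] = -16.32*v^2 - 8.14*v - 1.09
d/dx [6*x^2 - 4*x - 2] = 12*x - 4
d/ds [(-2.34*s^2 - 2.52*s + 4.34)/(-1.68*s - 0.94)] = (3.9312*s^2 + 4.3992*s + 9.66)/(2.8224*s^2 + 3.1584*s + 0.8836)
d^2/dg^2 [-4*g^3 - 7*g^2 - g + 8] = -24*g - 14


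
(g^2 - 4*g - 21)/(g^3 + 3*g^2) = (g - 7)/g^2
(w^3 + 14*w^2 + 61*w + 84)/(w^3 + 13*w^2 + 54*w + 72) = (w + 7)/(w + 6)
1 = 1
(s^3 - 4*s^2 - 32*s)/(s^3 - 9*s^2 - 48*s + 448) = s*(s + 4)/(s^2 - s - 56)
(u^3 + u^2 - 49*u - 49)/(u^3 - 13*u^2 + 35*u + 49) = (u + 7)/(u - 7)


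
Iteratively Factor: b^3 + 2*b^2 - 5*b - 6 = (b + 1)*(b^2 + b - 6) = (b + 1)*(b + 3)*(b - 2)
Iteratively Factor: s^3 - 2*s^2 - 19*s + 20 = (s - 1)*(s^2 - s - 20) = (s - 5)*(s - 1)*(s + 4)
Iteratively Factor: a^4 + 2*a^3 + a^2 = (a)*(a^3 + 2*a^2 + a) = a^2*(a^2 + 2*a + 1) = a^2*(a + 1)*(a + 1)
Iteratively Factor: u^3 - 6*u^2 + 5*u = (u - 1)*(u^2 - 5*u) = (u - 5)*(u - 1)*(u)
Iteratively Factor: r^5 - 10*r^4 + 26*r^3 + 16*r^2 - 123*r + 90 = (r + 2)*(r^4 - 12*r^3 + 50*r^2 - 84*r + 45) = (r - 3)*(r + 2)*(r^3 - 9*r^2 + 23*r - 15) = (r - 3)^2*(r + 2)*(r^2 - 6*r + 5) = (r - 5)*(r - 3)^2*(r + 2)*(r - 1)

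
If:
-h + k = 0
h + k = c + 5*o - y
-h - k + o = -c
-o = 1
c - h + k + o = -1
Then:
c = 0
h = -1/2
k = -1/2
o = -1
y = -4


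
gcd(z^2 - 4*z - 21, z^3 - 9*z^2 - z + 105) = z^2 - 4*z - 21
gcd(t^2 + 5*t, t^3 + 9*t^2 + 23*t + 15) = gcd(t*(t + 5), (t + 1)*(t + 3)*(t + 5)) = t + 5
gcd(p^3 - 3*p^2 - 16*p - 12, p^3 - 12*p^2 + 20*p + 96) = p^2 - 4*p - 12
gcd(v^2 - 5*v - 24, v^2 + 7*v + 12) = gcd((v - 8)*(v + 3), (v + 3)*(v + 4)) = v + 3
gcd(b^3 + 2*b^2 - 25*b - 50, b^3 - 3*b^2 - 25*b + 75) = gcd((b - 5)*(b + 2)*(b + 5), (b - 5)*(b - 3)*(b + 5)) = b^2 - 25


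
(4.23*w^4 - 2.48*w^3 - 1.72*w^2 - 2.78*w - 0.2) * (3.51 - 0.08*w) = -0.3384*w^5 + 15.0457*w^4 - 8.5672*w^3 - 5.8148*w^2 - 9.7418*w - 0.702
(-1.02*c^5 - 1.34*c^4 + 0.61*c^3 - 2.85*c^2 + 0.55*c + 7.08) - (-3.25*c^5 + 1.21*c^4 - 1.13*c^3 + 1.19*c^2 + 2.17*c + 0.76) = 2.23*c^5 - 2.55*c^4 + 1.74*c^3 - 4.04*c^2 - 1.62*c + 6.32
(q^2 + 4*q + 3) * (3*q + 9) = 3*q^3 + 21*q^2 + 45*q + 27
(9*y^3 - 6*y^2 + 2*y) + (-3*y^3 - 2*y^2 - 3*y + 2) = 6*y^3 - 8*y^2 - y + 2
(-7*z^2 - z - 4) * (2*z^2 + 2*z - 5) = -14*z^4 - 16*z^3 + 25*z^2 - 3*z + 20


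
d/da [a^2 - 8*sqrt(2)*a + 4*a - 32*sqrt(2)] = 2*a - 8*sqrt(2) + 4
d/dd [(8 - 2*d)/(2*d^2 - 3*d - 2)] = 4*(d^2 - 8*d + 7)/(4*d^4 - 12*d^3 + d^2 + 12*d + 4)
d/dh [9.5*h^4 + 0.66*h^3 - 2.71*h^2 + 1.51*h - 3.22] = 38.0*h^3 + 1.98*h^2 - 5.42*h + 1.51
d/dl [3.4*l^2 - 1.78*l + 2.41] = 6.8*l - 1.78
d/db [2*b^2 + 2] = 4*b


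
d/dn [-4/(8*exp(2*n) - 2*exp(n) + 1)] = (64*exp(n) - 8)*exp(n)/(8*exp(2*n) - 2*exp(n) + 1)^2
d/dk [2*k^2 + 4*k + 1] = 4*k + 4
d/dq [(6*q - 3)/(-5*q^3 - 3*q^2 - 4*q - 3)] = 3*(20*q^3 - 9*q^2 - 6*q - 10)/(25*q^6 + 30*q^5 + 49*q^4 + 54*q^3 + 34*q^2 + 24*q + 9)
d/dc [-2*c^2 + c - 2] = 1 - 4*c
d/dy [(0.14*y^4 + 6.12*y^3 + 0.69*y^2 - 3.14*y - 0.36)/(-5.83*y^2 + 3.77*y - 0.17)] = (-1.6324*y^5 - 34.0962*y^4 + 46.0496*y^3 - 18.8261*y^2 - 4.4322*y + 1.891)/(33.9889*y^4 - 43.9582*y^3 + 16.1951*y^2 - 1.2818*y + 0.0289)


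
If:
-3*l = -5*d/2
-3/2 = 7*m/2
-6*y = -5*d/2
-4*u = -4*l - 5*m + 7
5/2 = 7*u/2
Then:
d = 18/5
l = 3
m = -3/7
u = 5/7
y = 3/2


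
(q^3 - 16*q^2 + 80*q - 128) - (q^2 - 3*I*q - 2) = q^3 - 17*q^2 + 80*q + 3*I*q - 126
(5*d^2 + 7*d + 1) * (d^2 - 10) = 5*d^4 + 7*d^3 - 49*d^2 - 70*d - 10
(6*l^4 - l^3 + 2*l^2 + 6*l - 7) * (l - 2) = 6*l^5 - 13*l^4 + 4*l^3 + 2*l^2 - 19*l + 14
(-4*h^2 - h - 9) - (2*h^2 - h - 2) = -6*h^2 - 7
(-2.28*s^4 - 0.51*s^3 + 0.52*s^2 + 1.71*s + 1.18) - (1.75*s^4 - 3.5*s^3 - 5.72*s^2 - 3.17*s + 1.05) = -4.03*s^4 + 2.99*s^3 + 6.24*s^2 + 4.88*s + 0.13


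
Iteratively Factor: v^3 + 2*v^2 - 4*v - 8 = (v + 2)*(v^2 - 4) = (v + 2)^2*(v - 2)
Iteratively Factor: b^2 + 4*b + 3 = (b + 1)*(b + 3)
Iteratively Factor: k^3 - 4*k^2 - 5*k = (k)*(k^2 - 4*k - 5) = k*(k - 5)*(k + 1)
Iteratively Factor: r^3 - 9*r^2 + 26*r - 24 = (r - 2)*(r^2 - 7*r + 12) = (r - 3)*(r - 2)*(r - 4)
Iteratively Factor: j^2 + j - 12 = (j + 4)*(j - 3)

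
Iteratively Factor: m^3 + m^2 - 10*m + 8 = (m - 2)*(m^2 + 3*m - 4) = (m - 2)*(m - 1)*(m + 4)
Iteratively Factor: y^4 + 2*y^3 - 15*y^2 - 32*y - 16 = (y - 4)*(y^3 + 6*y^2 + 9*y + 4) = (y - 4)*(y + 1)*(y^2 + 5*y + 4) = (y - 4)*(y + 1)^2*(y + 4)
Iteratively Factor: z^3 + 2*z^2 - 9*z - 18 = (z + 3)*(z^2 - z - 6) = (z + 2)*(z + 3)*(z - 3)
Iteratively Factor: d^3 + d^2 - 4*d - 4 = (d + 2)*(d^2 - d - 2) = (d - 2)*(d + 2)*(d + 1)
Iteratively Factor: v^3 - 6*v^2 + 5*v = (v - 5)*(v^2 - v) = (v - 5)*(v - 1)*(v)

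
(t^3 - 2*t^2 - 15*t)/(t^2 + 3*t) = t - 5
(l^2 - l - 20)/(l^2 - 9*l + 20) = (l + 4)/(l - 4)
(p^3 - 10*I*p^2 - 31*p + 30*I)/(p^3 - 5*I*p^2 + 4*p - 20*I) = (p - 3*I)/(p + 2*I)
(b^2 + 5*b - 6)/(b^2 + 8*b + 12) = (b - 1)/(b + 2)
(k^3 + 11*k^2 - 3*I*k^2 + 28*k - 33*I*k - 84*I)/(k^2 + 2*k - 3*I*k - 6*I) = (k^2 + 11*k + 28)/(k + 2)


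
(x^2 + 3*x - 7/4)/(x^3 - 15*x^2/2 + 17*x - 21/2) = (4*x^2 + 12*x - 7)/(2*(2*x^3 - 15*x^2 + 34*x - 21))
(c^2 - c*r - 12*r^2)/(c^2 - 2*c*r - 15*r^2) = (-c + 4*r)/(-c + 5*r)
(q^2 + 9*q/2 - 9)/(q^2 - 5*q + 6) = (q^2 + 9*q/2 - 9)/(q^2 - 5*q + 6)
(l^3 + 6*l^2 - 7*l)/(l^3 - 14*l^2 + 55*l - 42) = l*(l + 7)/(l^2 - 13*l + 42)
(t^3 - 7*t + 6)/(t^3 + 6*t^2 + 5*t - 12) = (t - 2)/(t + 4)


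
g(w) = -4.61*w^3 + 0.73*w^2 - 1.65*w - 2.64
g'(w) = -13.83*w^2 + 1.46*w - 1.65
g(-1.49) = 16.69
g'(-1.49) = -34.53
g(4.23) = -345.47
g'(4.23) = -242.93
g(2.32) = -60.10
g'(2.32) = -72.70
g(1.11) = -9.88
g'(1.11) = -17.07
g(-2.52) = 79.93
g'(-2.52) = -93.16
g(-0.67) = 0.18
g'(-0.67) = -8.84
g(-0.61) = -0.32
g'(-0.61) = -7.69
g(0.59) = -4.31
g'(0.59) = -5.60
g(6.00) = -982.02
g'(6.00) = -490.77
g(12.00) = -7883.40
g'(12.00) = -1975.65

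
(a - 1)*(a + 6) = a^2 + 5*a - 6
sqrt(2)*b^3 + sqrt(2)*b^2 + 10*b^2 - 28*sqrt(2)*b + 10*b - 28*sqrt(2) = (b - 2*sqrt(2))*(b + 7*sqrt(2))*(sqrt(2)*b + sqrt(2))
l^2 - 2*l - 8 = (l - 4)*(l + 2)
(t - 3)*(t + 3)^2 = t^3 + 3*t^2 - 9*t - 27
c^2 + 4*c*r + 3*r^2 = (c + r)*(c + 3*r)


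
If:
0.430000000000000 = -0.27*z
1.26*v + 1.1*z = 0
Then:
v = 1.39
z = -1.59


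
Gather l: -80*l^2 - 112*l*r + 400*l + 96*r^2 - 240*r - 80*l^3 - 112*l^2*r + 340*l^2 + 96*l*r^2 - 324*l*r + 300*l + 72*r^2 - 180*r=-80*l^3 + l^2*(260 - 112*r) + l*(96*r^2 - 436*r + 700) + 168*r^2 - 420*r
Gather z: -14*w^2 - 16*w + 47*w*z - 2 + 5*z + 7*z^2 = -14*w^2 - 16*w + 7*z^2 + z*(47*w + 5) - 2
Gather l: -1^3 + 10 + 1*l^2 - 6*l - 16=l^2 - 6*l - 7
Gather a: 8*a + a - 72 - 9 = 9*a - 81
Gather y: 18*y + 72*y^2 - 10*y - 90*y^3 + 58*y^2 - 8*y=-90*y^3 + 130*y^2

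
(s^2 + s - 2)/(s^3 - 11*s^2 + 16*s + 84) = (s - 1)/(s^2 - 13*s + 42)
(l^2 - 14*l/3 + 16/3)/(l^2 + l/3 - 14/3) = (3*l - 8)/(3*l + 7)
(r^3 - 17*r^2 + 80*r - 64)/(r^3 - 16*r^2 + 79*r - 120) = (r^2 - 9*r + 8)/(r^2 - 8*r + 15)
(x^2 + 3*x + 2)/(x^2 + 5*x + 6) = (x + 1)/(x + 3)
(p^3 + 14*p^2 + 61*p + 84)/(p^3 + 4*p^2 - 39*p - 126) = (p + 4)/(p - 6)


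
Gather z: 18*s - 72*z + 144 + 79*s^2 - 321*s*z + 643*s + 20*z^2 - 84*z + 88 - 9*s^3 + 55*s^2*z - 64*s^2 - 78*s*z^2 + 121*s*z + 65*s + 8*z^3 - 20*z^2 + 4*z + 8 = -9*s^3 + 15*s^2 - 78*s*z^2 + 726*s + 8*z^3 + z*(55*s^2 - 200*s - 152) + 240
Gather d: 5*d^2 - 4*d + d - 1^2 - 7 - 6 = 5*d^2 - 3*d - 14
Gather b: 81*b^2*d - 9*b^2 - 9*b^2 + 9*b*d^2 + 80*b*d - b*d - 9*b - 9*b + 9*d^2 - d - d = b^2*(81*d - 18) + b*(9*d^2 + 79*d - 18) + 9*d^2 - 2*d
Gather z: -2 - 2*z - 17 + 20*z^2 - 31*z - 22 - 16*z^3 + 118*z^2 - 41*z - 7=-16*z^3 + 138*z^2 - 74*z - 48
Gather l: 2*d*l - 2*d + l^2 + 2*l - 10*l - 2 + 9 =-2*d + l^2 + l*(2*d - 8) + 7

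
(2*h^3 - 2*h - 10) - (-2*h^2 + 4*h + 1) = 2*h^3 + 2*h^2 - 6*h - 11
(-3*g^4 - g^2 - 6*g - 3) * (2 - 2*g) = 6*g^5 - 6*g^4 + 2*g^3 + 10*g^2 - 6*g - 6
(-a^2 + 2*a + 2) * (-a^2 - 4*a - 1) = a^4 + 2*a^3 - 9*a^2 - 10*a - 2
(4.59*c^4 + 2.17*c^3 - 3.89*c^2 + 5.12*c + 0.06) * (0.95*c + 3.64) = 4.3605*c^5 + 18.7691*c^4 + 4.2033*c^3 - 9.2956*c^2 + 18.6938*c + 0.2184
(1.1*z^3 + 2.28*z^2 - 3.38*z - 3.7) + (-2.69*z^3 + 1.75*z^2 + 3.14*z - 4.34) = -1.59*z^3 + 4.03*z^2 - 0.24*z - 8.04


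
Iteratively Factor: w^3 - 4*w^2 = (w - 4)*(w^2) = w*(w - 4)*(w)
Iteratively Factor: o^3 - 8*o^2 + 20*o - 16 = (o - 2)*(o^2 - 6*o + 8) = (o - 2)^2*(o - 4)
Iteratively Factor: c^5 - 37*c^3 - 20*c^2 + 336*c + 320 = (c + 4)*(c^4 - 4*c^3 - 21*c^2 + 64*c + 80) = (c - 5)*(c + 4)*(c^3 + c^2 - 16*c - 16) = (c - 5)*(c + 1)*(c + 4)*(c^2 - 16) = (c - 5)*(c - 4)*(c + 1)*(c + 4)*(c + 4)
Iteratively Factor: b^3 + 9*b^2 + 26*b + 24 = (b + 3)*(b^2 + 6*b + 8) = (b + 3)*(b + 4)*(b + 2)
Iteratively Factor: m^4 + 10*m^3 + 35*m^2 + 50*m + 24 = (m + 3)*(m^3 + 7*m^2 + 14*m + 8) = (m + 3)*(m + 4)*(m^2 + 3*m + 2) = (m + 2)*(m + 3)*(m + 4)*(m + 1)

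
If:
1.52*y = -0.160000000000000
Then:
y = -0.11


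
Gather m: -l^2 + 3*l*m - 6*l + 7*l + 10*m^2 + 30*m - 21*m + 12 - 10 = -l^2 + l + 10*m^2 + m*(3*l + 9) + 2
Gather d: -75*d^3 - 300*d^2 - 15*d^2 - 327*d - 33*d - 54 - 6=-75*d^3 - 315*d^2 - 360*d - 60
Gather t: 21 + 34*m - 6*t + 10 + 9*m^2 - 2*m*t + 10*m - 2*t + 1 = 9*m^2 + 44*m + t*(-2*m - 8) + 32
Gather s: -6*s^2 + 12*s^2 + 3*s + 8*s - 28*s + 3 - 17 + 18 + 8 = 6*s^2 - 17*s + 12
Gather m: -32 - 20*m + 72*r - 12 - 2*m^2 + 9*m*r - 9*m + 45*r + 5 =-2*m^2 + m*(9*r - 29) + 117*r - 39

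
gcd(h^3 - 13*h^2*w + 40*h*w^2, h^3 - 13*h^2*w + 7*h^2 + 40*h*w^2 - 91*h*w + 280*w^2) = h^2 - 13*h*w + 40*w^2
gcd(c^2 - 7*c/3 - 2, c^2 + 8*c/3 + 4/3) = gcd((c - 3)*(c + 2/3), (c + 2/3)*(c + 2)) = c + 2/3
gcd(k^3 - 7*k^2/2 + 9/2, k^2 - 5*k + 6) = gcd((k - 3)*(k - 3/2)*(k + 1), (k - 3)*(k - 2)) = k - 3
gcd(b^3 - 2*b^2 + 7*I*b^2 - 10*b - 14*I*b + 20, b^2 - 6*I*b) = 1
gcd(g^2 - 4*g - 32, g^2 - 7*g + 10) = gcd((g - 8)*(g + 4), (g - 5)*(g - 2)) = 1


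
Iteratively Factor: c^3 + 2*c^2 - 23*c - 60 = (c + 4)*(c^2 - 2*c - 15) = (c - 5)*(c + 4)*(c + 3)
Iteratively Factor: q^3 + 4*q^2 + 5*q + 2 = (q + 1)*(q^2 + 3*q + 2) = (q + 1)*(q + 2)*(q + 1)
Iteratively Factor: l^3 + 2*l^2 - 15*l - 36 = (l + 3)*(l^2 - l - 12) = (l + 3)^2*(l - 4)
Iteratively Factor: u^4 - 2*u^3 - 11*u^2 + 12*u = (u - 4)*(u^3 + 2*u^2 - 3*u) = u*(u - 4)*(u^2 + 2*u - 3) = u*(u - 4)*(u - 1)*(u + 3)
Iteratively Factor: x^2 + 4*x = (x + 4)*(x)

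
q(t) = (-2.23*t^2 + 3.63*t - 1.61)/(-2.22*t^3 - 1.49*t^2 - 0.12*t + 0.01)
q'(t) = (3.63 - 4.46*t)/(-2.22*t^3 - 1.49*t^2 - 0.12*t + 0.01) + (-2.23*t^2 + 3.63*t - 1.61)*(6.66*t^2 + 2.98*t + 0.12)/(-2.22*t^3 - 1.49*t^2 - 0.12*t + 0.01)^2 = (-4.9506*t^4 + 16.1172*t^3 - 5.0463*t^2 - 4.8424*t - 0.1569)/(4.9284*t^6 + 6.6156*t^5 + 2.7529*t^4 + 0.3132*t^3 - 0.0154*t^2 - 0.0024*t + 0.0001)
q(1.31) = 0.09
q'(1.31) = 0.11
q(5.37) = 0.12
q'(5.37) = -0.01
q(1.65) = 0.12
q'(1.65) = 0.07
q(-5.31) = -0.29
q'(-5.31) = -0.08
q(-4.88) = -0.32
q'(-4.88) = -0.10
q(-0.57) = -811.36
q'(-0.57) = -86350.45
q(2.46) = 0.15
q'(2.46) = 0.01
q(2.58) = 0.15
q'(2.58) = 0.00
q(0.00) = -161.00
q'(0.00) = -1569.00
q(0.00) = -161.00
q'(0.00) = -1569.00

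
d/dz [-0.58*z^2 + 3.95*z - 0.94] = 3.95 - 1.16*z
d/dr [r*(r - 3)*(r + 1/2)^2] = 4*r^3 - 6*r^2 - 11*r/2 - 3/4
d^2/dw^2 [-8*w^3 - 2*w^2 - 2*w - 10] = -48*w - 4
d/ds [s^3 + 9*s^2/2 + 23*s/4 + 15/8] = 3*s^2 + 9*s + 23/4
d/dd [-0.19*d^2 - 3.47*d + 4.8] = -0.38*d - 3.47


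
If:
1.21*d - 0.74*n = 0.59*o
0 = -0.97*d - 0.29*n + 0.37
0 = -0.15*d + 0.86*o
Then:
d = 0.26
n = 0.39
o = 0.05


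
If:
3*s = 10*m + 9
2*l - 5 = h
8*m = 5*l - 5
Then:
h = 24*s/25 - 147/25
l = 12*s/25 - 11/25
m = 3*s/10 - 9/10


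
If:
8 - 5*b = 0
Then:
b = 8/5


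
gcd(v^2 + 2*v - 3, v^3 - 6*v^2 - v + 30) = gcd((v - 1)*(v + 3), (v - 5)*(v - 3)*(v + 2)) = 1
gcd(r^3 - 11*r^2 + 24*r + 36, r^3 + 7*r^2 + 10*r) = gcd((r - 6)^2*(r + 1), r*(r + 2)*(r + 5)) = 1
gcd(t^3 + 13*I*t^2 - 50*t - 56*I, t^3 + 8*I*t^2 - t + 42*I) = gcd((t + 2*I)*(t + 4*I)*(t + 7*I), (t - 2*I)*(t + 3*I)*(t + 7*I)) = t + 7*I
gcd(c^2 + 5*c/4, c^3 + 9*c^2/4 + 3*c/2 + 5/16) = c + 5/4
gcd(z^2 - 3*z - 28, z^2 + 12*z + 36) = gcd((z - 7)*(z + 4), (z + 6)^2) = 1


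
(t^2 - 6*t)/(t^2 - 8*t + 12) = t/(t - 2)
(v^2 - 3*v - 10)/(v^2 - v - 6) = (v - 5)/(v - 3)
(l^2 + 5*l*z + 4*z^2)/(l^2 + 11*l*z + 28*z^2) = (l + z)/(l + 7*z)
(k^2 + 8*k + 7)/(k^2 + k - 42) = (k + 1)/(k - 6)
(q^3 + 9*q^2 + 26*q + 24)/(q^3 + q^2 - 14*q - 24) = (q + 4)/(q - 4)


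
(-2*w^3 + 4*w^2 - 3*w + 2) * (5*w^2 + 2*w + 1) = -10*w^5 + 16*w^4 - 9*w^3 + 8*w^2 + w + 2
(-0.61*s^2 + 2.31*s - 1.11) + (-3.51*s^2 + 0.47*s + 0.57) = -4.12*s^2 + 2.78*s - 0.54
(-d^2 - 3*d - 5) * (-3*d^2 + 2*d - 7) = 3*d^4 + 7*d^3 + 16*d^2 + 11*d + 35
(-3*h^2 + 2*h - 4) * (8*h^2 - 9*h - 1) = -24*h^4 + 43*h^3 - 47*h^2 + 34*h + 4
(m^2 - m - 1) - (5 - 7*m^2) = 8*m^2 - m - 6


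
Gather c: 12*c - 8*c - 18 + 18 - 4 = 4*c - 4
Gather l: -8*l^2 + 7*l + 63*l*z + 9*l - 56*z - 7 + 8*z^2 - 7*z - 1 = -8*l^2 + l*(63*z + 16) + 8*z^2 - 63*z - 8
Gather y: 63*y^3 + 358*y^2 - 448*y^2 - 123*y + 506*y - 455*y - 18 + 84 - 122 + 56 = 63*y^3 - 90*y^2 - 72*y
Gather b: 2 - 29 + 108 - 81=0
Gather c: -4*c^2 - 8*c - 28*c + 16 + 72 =-4*c^2 - 36*c + 88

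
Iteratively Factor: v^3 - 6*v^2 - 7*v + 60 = (v - 5)*(v^2 - v - 12) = (v - 5)*(v + 3)*(v - 4)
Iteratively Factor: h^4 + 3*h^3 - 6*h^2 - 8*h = (h)*(h^3 + 3*h^2 - 6*h - 8) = h*(h + 1)*(h^2 + 2*h - 8) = h*(h + 1)*(h + 4)*(h - 2)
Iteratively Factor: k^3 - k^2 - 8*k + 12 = (k + 3)*(k^2 - 4*k + 4) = (k - 2)*(k + 3)*(k - 2)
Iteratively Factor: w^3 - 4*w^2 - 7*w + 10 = (w - 5)*(w^2 + w - 2) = (w - 5)*(w - 1)*(w + 2)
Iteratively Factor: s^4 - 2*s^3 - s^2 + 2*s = (s + 1)*(s^3 - 3*s^2 + 2*s) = (s - 2)*(s + 1)*(s^2 - s) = (s - 2)*(s - 1)*(s + 1)*(s)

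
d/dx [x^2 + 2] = 2*x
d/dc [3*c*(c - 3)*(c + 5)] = 9*c^2 + 12*c - 45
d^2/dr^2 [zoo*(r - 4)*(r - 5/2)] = nan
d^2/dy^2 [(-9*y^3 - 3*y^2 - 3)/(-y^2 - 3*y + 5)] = 234*(y^3 - 3*y^2 + 6*y + 1)/(y^6 + 9*y^5 + 12*y^4 - 63*y^3 - 60*y^2 + 225*y - 125)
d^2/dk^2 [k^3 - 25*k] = 6*k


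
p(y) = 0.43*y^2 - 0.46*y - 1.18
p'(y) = 0.86*y - 0.46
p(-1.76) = 0.96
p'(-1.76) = -1.97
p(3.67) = 2.92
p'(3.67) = 2.70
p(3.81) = 3.31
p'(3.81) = 2.82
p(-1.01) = -0.28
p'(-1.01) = -1.33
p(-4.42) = 9.25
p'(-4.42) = -4.26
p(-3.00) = 4.07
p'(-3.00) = -3.04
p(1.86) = -0.55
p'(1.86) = 1.14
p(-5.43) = 14.00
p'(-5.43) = -5.13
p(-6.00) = 17.06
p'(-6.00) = -5.62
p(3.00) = 1.31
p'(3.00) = 2.12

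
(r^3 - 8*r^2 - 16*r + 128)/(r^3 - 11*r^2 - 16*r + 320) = (r^2 - 16)/(r^2 - 3*r - 40)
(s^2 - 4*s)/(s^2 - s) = (s - 4)/(s - 1)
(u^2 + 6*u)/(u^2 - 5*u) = (u + 6)/(u - 5)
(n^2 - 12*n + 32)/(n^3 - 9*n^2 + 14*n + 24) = (n - 8)/(n^2 - 5*n - 6)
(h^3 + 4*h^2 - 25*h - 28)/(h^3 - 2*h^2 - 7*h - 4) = (h + 7)/(h + 1)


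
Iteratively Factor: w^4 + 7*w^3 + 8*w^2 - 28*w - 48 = (w + 4)*(w^3 + 3*w^2 - 4*w - 12) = (w + 2)*(w + 4)*(w^2 + w - 6) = (w + 2)*(w + 3)*(w + 4)*(w - 2)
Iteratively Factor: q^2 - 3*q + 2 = (q - 1)*(q - 2)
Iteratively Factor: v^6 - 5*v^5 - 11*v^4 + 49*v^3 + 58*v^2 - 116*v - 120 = (v + 2)*(v^5 - 7*v^4 + 3*v^3 + 43*v^2 - 28*v - 60) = (v + 2)^2*(v^4 - 9*v^3 + 21*v^2 + v - 30) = (v + 1)*(v + 2)^2*(v^3 - 10*v^2 + 31*v - 30) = (v - 3)*(v + 1)*(v + 2)^2*(v^2 - 7*v + 10) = (v - 5)*(v - 3)*(v + 1)*(v + 2)^2*(v - 2)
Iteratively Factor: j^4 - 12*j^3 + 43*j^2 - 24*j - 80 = (j + 1)*(j^3 - 13*j^2 + 56*j - 80) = (j - 4)*(j + 1)*(j^2 - 9*j + 20) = (j - 5)*(j - 4)*(j + 1)*(j - 4)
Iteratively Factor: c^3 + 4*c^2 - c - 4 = (c + 4)*(c^2 - 1) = (c - 1)*(c + 4)*(c + 1)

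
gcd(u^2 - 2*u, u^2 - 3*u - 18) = 1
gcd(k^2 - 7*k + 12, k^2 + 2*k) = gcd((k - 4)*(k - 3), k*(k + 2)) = 1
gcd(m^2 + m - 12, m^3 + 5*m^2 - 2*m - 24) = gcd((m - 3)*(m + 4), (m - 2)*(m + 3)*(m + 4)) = m + 4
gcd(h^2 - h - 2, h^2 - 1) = h + 1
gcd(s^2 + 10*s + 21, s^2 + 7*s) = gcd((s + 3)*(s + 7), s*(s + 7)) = s + 7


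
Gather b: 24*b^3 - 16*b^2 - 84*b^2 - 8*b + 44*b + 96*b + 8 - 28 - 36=24*b^3 - 100*b^2 + 132*b - 56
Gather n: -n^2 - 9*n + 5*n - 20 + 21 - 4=-n^2 - 4*n - 3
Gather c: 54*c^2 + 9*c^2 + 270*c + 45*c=63*c^2 + 315*c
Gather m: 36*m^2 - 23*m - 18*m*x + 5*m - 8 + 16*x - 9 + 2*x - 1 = 36*m^2 + m*(-18*x - 18) + 18*x - 18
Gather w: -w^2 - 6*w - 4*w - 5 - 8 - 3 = -w^2 - 10*w - 16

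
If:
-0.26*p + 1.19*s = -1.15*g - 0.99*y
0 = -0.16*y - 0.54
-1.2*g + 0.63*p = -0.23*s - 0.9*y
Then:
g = 7.01754545454545 - 1.96242424242424*s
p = 18.1881818181818 - 4.1030303030303*s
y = -3.38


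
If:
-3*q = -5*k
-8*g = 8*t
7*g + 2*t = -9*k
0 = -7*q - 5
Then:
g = 27/35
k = -3/7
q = -5/7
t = -27/35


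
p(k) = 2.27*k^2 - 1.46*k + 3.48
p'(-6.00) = -28.70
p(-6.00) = 93.96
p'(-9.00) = -42.32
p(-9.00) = 200.49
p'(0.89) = 2.58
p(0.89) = 3.98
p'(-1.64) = -8.91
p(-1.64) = 11.98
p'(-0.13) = -2.05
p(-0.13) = 3.71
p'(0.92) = 2.72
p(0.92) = 4.06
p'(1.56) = 5.62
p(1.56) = 6.73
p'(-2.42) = -12.45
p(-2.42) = 20.31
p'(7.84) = 34.13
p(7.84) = 131.56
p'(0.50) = 0.81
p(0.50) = 3.32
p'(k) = 4.54*k - 1.46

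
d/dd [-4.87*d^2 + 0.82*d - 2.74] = 0.82 - 9.74*d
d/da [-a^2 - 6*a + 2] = -2*a - 6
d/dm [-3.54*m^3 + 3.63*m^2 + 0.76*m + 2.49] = -10.62*m^2 + 7.26*m + 0.76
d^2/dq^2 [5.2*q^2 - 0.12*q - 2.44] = 10.4000000000000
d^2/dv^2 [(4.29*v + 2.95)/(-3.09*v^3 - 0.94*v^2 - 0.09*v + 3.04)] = (-245.768094*v^5 - 412.767144*v^4 - 142.29231*v^3 - 504.144618*v^2 - 241.318764*v - 19.255118)/(29.503629*v^9 + 26.925642*v^8 + 10.768959*v^7 - 84.679604*v^6 - 52.666245*v^5 - 13.108134*v^4 + 84.127257*v^3 + 25.98744*v^2 + 2.495232*v - 28.094464)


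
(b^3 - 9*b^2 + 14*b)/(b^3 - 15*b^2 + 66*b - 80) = b*(b - 7)/(b^2 - 13*b + 40)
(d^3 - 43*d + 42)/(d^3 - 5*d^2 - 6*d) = (d^2 + 6*d - 7)/(d*(d + 1))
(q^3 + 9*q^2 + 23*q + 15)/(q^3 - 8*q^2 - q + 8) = (q^2 + 8*q + 15)/(q^2 - 9*q + 8)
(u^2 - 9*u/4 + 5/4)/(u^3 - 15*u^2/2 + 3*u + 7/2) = (4*u - 5)/(2*(2*u^2 - 13*u - 7))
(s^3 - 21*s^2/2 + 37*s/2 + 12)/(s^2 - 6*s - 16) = (2*s^2 - 5*s - 3)/(2*(s + 2))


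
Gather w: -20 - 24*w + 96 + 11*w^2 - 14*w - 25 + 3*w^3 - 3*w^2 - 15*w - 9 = 3*w^3 + 8*w^2 - 53*w + 42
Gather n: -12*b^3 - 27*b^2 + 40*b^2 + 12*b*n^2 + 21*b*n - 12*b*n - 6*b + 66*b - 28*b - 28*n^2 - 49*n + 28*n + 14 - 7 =-12*b^3 + 13*b^2 + 32*b + n^2*(12*b - 28) + n*(9*b - 21) + 7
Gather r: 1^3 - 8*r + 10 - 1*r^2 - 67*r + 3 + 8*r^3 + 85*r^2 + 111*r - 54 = 8*r^3 + 84*r^2 + 36*r - 40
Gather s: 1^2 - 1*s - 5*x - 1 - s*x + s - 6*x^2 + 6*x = -s*x - 6*x^2 + x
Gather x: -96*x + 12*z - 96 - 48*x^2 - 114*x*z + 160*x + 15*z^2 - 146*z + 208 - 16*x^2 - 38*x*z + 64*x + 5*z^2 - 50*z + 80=-64*x^2 + x*(128 - 152*z) + 20*z^2 - 184*z + 192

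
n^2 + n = n*(n + 1)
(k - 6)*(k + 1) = k^2 - 5*k - 6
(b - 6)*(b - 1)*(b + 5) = b^3 - 2*b^2 - 29*b + 30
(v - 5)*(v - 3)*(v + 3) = v^3 - 5*v^2 - 9*v + 45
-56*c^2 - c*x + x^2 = (-8*c + x)*(7*c + x)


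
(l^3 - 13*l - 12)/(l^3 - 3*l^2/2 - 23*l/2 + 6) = 2*(l + 1)/(2*l - 1)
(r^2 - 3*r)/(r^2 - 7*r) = (r - 3)/(r - 7)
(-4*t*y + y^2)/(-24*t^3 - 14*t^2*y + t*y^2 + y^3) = y/(6*t^2 + 5*t*y + y^2)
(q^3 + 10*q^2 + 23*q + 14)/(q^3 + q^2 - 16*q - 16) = (q^2 + 9*q + 14)/(q^2 - 16)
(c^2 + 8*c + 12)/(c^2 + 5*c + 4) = (c^2 + 8*c + 12)/(c^2 + 5*c + 4)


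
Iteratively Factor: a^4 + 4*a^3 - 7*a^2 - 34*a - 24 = (a - 3)*(a^3 + 7*a^2 + 14*a + 8) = (a - 3)*(a + 2)*(a^2 + 5*a + 4) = (a - 3)*(a + 1)*(a + 2)*(a + 4)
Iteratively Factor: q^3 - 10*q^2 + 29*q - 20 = (q - 5)*(q^2 - 5*q + 4) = (q - 5)*(q - 4)*(q - 1)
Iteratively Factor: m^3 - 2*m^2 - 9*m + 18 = (m + 3)*(m^2 - 5*m + 6) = (m - 3)*(m + 3)*(m - 2)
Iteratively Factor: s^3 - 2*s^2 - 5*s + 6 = (s - 1)*(s^2 - s - 6) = (s - 1)*(s + 2)*(s - 3)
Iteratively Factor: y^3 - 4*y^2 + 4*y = (y)*(y^2 - 4*y + 4) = y*(y - 2)*(y - 2)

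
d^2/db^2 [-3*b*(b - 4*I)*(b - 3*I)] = -18*b + 42*I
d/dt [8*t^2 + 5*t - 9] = 16*t + 5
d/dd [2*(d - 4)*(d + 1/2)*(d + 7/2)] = 6*d^2 - 57/2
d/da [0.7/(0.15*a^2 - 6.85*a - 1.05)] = (4.795 - 0.21*a)/(-0.15*a^2 + 6.85*a + 1.05)^2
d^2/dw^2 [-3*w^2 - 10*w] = -6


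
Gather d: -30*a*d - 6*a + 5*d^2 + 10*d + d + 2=-6*a + 5*d^2 + d*(11 - 30*a) + 2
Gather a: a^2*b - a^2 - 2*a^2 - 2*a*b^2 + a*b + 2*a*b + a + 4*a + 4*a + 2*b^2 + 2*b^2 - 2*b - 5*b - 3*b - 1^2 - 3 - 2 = a^2*(b - 3) + a*(-2*b^2 + 3*b + 9) + 4*b^2 - 10*b - 6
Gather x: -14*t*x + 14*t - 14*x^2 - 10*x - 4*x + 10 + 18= 14*t - 14*x^2 + x*(-14*t - 14) + 28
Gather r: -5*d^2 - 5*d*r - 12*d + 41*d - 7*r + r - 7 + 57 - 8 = -5*d^2 + 29*d + r*(-5*d - 6) + 42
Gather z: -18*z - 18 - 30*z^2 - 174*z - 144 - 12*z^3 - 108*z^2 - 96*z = -12*z^3 - 138*z^2 - 288*z - 162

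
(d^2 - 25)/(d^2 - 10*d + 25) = (d + 5)/(d - 5)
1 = 1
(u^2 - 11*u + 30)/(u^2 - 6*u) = (u - 5)/u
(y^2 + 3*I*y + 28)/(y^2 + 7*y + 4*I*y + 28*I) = (y^2 + 3*I*y + 28)/(y^2 + y*(7 + 4*I) + 28*I)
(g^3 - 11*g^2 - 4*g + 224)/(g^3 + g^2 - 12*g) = (g^2 - 15*g + 56)/(g*(g - 3))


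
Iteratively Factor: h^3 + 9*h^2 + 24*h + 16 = (h + 1)*(h^2 + 8*h + 16) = (h + 1)*(h + 4)*(h + 4)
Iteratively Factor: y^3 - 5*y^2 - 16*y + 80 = (y - 5)*(y^2 - 16) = (y - 5)*(y - 4)*(y + 4)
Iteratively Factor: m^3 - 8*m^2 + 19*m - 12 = (m - 4)*(m^2 - 4*m + 3) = (m - 4)*(m - 3)*(m - 1)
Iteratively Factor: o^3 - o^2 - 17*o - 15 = (o - 5)*(o^2 + 4*o + 3) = (o - 5)*(o + 3)*(o + 1)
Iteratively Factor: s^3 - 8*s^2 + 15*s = (s)*(s^2 - 8*s + 15) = s*(s - 3)*(s - 5)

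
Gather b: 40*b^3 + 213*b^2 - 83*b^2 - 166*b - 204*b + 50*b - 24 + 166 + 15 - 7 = 40*b^3 + 130*b^2 - 320*b + 150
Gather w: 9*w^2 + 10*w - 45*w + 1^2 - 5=9*w^2 - 35*w - 4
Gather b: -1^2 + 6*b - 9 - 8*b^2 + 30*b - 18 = -8*b^2 + 36*b - 28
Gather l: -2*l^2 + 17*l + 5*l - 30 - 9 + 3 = -2*l^2 + 22*l - 36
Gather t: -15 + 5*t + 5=5*t - 10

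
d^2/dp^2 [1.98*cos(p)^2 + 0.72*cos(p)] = -0.72*cos(p) - 3.96*cos(2*p)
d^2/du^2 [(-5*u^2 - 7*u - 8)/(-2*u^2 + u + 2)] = 4*(19*u^3 + 78*u^2 + 18*u + 23)/(8*u^6 - 12*u^5 - 18*u^4 + 23*u^3 + 18*u^2 - 12*u - 8)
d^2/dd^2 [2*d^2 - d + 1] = 4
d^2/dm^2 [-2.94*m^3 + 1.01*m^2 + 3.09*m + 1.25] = 2.02 - 17.64*m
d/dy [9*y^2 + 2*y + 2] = 18*y + 2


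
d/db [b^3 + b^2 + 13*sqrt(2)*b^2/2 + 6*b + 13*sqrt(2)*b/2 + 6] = 3*b^2 + 2*b + 13*sqrt(2)*b + 6 + 13*sqrt(2)/2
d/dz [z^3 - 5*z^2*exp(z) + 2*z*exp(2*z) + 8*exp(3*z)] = -5*z^2*exp(z) + 3*z^2 + 4*z*exp(2*z) - 10*z*exp(z) + 24*exp(3*z) + 2*exp(2*z)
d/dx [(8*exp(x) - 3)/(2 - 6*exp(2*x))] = (12*exp(2*x) - 9*exp(x) + 4)*exp(x)/(9*exp(4*x) - 6*exp(2*x) + 1)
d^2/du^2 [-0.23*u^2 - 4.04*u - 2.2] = -0.460000000000000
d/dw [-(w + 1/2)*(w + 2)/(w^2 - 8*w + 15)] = 7*(3*w^2 - 8*w - 13)/(2*(w^4 - 16*w^3 + 94*w^2 - 240*w + 225))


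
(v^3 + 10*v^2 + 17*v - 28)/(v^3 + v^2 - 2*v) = (v^2 + 11*v + 28)/(v*(v + 2))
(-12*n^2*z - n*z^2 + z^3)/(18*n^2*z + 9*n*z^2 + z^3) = (-4*n + z)/(6*n + z)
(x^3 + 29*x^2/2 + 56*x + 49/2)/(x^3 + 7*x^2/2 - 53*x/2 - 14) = (x + 7)/(x - 4)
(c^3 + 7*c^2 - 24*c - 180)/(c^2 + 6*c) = c + 1 - 30/c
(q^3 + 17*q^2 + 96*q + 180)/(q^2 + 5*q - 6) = (q^2 + 11*q + 30)/(q - 1)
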